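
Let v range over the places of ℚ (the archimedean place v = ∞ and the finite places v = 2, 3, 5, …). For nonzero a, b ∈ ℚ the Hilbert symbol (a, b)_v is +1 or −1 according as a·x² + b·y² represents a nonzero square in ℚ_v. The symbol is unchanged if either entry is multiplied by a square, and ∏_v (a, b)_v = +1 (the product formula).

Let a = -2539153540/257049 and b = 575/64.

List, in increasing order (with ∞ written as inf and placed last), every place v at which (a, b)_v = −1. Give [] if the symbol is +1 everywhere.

(a, b) ≡ (-2185, 23) mod (ℚ^×)²; places V = {2, 3, 5, 7, 11, 13, 19, 23, ∞}.
(a,b)_∞: sgn(-2185)=−, sgn(23)=+, so +1.
(a,b)_19: α=1, u≡3; β=0, v≡17 (mod 19); (3|19)=-1, (17|19)=+1; sign (−1)^0·-1^0·+1^1 = +1.
(a,b)_23: α=1, u≡19; β=1, v≡18 (mod 23); (19|23)=-1, (18|23)=+1; sign (−1)^1·-1^1·+1^1 = +1.
(a,b)_11: α=2, u≡4; β=0, v≡4 (mod 11); (4|11)=+1, (4|11)=+1; sign (−1)^0·+1^0·+1^2 = +1.
(a,b)_7: α=4, u≡3; β=0, v≡1 (mod 7); (3|7)=-1, (1|7)=+1; sign (−1)^0·-1^0·+1^4 = +1.
(a,b)_2: α=2, β=-6; u≡7, v≡7 (mod 8); ε(u)ε(v)=1·1, αω(v)=2·0, βω(u)=-6·0; sum ≡ 1  ⇒  -1.
(a,b)_3: α=-2, u≡2; β=0, v≡2 (mod 3); (2|3)=-1, (2|3)=-1; sign (−1)^0·-1^0·-1^-2 = +1.
(a,b)_5: α=1, u≡3; β=2, v≡2 (mod 5); (3|5)=-1, (2|5)=-1; sign (−1)^0·-1^2·-1^1 = -1.
(a,b)_13: α=-4, u≡10; β=0, v≡10 (mod 13); (10|13)=+1, (10|13)=+1; sign (−1)^0·+1^0·+1^-4 = +1.
Ram(-2185, 23) = {2, 5}; no ℚ_2-point on the conic.

[2, 5]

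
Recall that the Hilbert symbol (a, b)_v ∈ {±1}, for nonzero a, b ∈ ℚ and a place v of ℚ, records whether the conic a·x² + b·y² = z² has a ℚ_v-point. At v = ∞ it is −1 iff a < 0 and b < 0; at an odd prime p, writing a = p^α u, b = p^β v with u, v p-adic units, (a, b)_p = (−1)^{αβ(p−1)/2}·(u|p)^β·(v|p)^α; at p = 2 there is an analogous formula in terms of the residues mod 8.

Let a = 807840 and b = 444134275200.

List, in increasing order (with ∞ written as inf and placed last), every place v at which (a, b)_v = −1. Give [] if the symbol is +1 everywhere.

Mod squares: a ≡ 5610, b ≡ 2. Check v ∈ {∞, 2, 3, 5, 7, 11, 17}.
v=∞: 5610 > 0 and 2 > 0  ⇒  (a,b)_∞ = +1.
v=7: a=7^0·(≡5), b=7^2·(≡2) mod 7; (5|7)=-1, (2|7)=+1; (−1)^{0·2·3}·(-1)^2·(+1)^0 = +1.
v=17: a=17^1·(≡5), b=17^2·(≡13) mod 17; (5|17)=-1, (13|17)=+1; (−1)^{1·2·8}·(-1)^2·(+1)^1 = +1.
v=3: a=3^3·(≡1), b=3^4·(≡2) mod 3; (1|3)=+1, (2|3)=-1; (−1)^{3·4·1}·(+1)^4·(-1)^3 = -1.
v=11: a=11^1·(≡4), b=11^2·(≡6) mod 11; (4|11)=+1, (6|11)=-1; (−1)^{1·2·5}·(+1)^2·(-1)^1 = -1.
v=5: a=5^1·(≡3), b=5^2·(≡3) mod 5; (3|5)=-1, (3|5)=-1; (−1)^{1·2·2}·(-1)^2·(-1)^1 = -1.
v=2: v_2(a)=5, v_2(b)=7; units ≡ 5, 1 (mod 8); ε·ε+αω+βω = 0·0+5·0+7·1 ≡ 1  ⇒  (a,b)_2 = -1.
|Ram(5610, 2)| = 4, even; anisotropic at {2, 3, 5, 11}.

[2, 3, 5, 11]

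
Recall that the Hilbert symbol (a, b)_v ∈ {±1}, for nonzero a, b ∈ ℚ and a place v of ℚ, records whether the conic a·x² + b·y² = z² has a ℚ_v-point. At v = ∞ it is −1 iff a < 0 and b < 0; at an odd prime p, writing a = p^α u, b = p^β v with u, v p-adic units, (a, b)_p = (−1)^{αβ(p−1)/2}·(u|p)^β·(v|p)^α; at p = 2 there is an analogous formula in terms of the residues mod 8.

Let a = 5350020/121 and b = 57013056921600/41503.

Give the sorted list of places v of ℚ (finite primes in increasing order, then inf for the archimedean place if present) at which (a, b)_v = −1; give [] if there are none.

Mod squares: a ≡ 3705, b ≡ 42. Check v ∈ {∞, 2, 3, 5, 7, 11, 13, 19}.
v=2: v_2(a)=2, v_2(b)=13; units ≡ 1, 5 (mod 8); ε·ε+αω+βω = 0·0+2·1+13·0 ≡ 0  ⇒  (a,b)_2 = +1.
v=13: a=13^1·(≡3), b=13^4·(≡12) mod 13; (3|13)=+1, (12|13)=+1; (−1)^{1·4·6}·(+1)^4·(+1)^1 = +1.
v=5: a=5^1·(≡4), b=5^2·(≡3) mod 5; (4|5)=+1, (3|5)=-1; (−1)^{1·2·2}·(+1)^2·(-1)^1 = -1.
v=∞: 3705 > 0 and 42 > 0  ⇒  (a,b)_∞ = +1.
v=3: a=3^1·(≡2), b=3^3·(≡2) mod 3; (2|3)=-1, (2|3)=-1; (−1)^{1·3·1}·(-1)^3·(-1)^1 = -1.
v=19: a=19^3·(≡11), b=19^2·(≡9) mod 19; (11|19)=+1, (9|19)=+1; (−1)^{3·2·9}·(+1)^2·(+1)^3 = +1.
v=7: a=7^0·(≡2), b=7^-3·(≡5) mod 7; (2|7)=+1, (5|7)=-1; (−1)^{0·-3·3}·(+1)^-3·(-1)^0 = +1.
v=11: a=11^-2·(≡5), b=11^-2·(≡5) mod 11; (5|11)=+1, (5|11)=+1; (−1)^{-2·-2·5}·(+1)^-2·(+1)^-2 = +1.
Ram(3705, 42) = {3, 5}; no ℚ_3-point on the conic.

[3, 5]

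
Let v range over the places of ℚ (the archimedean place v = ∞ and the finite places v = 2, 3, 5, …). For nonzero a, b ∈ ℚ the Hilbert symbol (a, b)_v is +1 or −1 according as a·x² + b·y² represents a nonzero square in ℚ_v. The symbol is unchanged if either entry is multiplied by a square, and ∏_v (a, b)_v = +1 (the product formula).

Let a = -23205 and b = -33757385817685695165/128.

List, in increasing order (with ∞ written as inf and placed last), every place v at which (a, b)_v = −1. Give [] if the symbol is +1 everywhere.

(a, b) ≡ (-23205, -330) mod (ℚ^×)²; places V = {2, 3, 5, 7, 11, 13, 17, ∞}.
(a,b)_13: α=1, u≡9; β=4, v≡5 (mod 13); (9|13)=+1, (5|13)=-1; sign (−1)^0·+1^4·-1^1 = -1.
(a,b)_17: α=1, u≡12; β=4, v≡7 (mod 17); (12|17)=-1, (7|17)=-1; sign (−1)^0·-1^4·-1^1 = -1.
(a,b)_7: α=1, u≡3; β=6, v≡6 (mod 7); (3|7)=-1, (6|7)=-1; sign (−1)^0·-1^6·-1^1 = -1.
(a,b)_2: α=0, β=-7; u≡3, v≡3 (mod 8); ε(u)ε(v)=1·1, αω(v)=0·1, βω(u)=-7·1; sum ≡ 0  ⇒  +1.
(a,b)_5: α=1, u≡4; β=1, v≡4 (mod 5); (4|5)=+1, (4|5)=+1; sign (−1)^0·+1^1·+1^1 = +1.
(a,b)_11: α=0, u≡5; β=1, v≡1 (mod 11); (5|11)=+1, (1|11)=+1; sign (−1)^0·+1^1·+1^0 = +1.
(a,b)_3: α=1, u≡2; β=7, v≡1 (mod 3); (2|3)=-1, (1|3)=+1; sign (−1)^1·-1^7·+1^1 = +1.
(a,b)_∞: sgn(-23205)=−, sgn(-330)=−, so -1.
(-23205, -330 / ℚ) ramifies at {7, 13, 17, ∞}: a division algebra.

[7, 13, 17, inf]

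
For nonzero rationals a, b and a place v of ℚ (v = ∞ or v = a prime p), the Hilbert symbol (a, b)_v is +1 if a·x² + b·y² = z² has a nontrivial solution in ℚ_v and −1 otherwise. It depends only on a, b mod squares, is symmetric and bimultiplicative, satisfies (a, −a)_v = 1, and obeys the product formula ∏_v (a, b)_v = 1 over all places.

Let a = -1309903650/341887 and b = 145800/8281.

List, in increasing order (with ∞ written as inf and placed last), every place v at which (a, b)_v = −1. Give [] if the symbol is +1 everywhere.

[3, 11]

Mod squares: a ≡ -462, b ≡ 2. Check v ∈ {∞, 2, 3, 5, 7, 11, 13, 17}.
v=2: v_2(a)=1, v_2(b)=3; units ≡ 1, 1 (mod 8); ε·ε+αω+βω = 0·0+1·0+3·0 ≡ 0  ⇒  (a,b)_2 = +1.
v=7: a=7^-1·(≡4), b=7^-2·(≡4) mod 7; (4|7)=+1, (4|7)=+1; (−1)^{-1·-2·3}·(+1)^-2·(+1)^-1 = +1.
v=11: a=11^3·(≡6), b=11^0·(≡8) mod 11; (6|11)=-1, (8|11)=-1; (−1)^{3·0·5}·(-1)^0·(-1)^3 = -1.
v=13: a=13^-2·(≡11), b=13^-2·(≡7) mod 13; (11|13)=-1, (7|13)=-1; (−1)^{-2·-2·6}·(-1)^-2·(-1)^-2 = +1.
v=∞: -462 < 0 and 2 > 0  ⇒  (a,b)_∞ = +1.
v=3: a=3^9·(≡2), b=3^6·(≡2) mod 3; (2|3)=-1, (2|3)=-1; (−1)^{9·6·1}·(-1)^6·(-1)^9 = -1.
v=17: a=17^-2·(≡7), b=17^0·(≡4) mod 17; (7|17)=-1, (4|17)=+1; (−1)^{-2·0·8}·(-1)^0·(+1)^-2 = +1.
v=5: a=5^2·(≡2), b=5^2·(≡2) mod 5; (2|5)=-1, (2|5)=-1; (−1)^{2·2·2}·(-1)^2·(-1)^2 = +1.
(-462, 2 / ℚ) ramifies at {3, 11}: a division algebra.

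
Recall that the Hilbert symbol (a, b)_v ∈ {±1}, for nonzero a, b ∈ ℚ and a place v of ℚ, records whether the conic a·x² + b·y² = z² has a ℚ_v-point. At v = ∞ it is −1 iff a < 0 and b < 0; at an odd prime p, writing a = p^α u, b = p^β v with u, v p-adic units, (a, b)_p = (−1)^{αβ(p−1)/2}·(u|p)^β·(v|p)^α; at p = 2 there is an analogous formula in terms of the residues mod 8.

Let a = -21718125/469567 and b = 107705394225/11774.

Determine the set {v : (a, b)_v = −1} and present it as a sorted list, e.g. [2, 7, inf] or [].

[2, 3]

(a, b) ≡ (-3003, 14) mod (ℚ^×)²; places V = {2, 3, 5, 7, 11, 13, 17, 29, 37, ∞}.
(a,b)_29: α=0, u≡25; β=-2, v≡17 (mod 29); (25|29)=+1, (17|29)=-1; sign (−1)^0·+1^-2·-1^0 = +1.
(a,b)_13: α=1, u≡10; β=2, v≡3 (mod 13); (10|13)=+1, (3|13)=+1; sign (−1)^0·+1^2·+1^1 = +1.
(a,b)_∞: sgn(-3003)=−, sgn(14)=+, so +1.
(a,b)_2: α=0, β=-1; u≡5, v≡7 (mod 8); ε(u)ε(v)=0·1, αω(v)=0·0, βω(u)=-1·1; sum ≡ 1  ⇒  -1.
(a,b)_3: α=5, u≡1; β=6, v≡2 (mod 3); (1|3)=+1, (2|3)=-1; sign (−1)^0·+1^6·-1^5 = -1.
(a,b)_37: α=-2, u≡32; β=0, v≡17 (mod 37); (32|37)=-1, (17|37)=-1; sign (−1)^0·-1^0·-1^-2 = +1.
(a,b)_17: α=0, u≡14; β=2, v≡10 (mod 17); (14|17)=-1, (10|17)=-1; sign (−1)^0·-1^2·-1^0 = +1.
(a,b)_11: α=1, u≡7; β=2, v≡5 (mod 11); (7|11)=-1, (5|11)=+1; sign (−1)^0·-1^2·+1^1 = +1.
(a,b)_5: α=4, u≡3; β=2, v≡1 (mod 5); (3|5)=-1, (1|5)=+1; sign (−1)^0·-1^2·+1^4 = +1.
(a,b)_7: α=-3, u≡3; β=-1, v≡1 (mod 7); (3|7)=-1, (1|7)=+1; sign (−1)^1·-1^-1·+1^-3 = +1.
Ram(-3003, 14) = {2, 3}; no ℚ_2-point on the conic.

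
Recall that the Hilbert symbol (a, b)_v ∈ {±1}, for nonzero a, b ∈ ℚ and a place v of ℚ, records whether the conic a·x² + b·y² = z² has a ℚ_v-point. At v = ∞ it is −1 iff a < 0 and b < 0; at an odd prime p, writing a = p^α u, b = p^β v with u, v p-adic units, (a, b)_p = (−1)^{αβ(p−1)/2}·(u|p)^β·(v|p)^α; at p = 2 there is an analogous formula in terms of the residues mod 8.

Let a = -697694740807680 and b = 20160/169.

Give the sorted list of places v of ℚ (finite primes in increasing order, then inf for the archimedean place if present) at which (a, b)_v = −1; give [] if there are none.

(a, b) ≡ (-1155, 35) mod (ℚ^×)²; places V = {2, 3, 5, 7, 11, 13, 23, ∞}.
(a,b)_5: α=1, u≡4; β=1, v≡3 (mod 5); (4|5)=+1, (3|5)=-1; sign (−1)^0·+1^1·-1^1 = -1.
(a,b)_7: α=1, u≡3; β=1, v≡3 (mod 7); (3|7)=-1, (3|7)=-1; sign (−1)^1·-1^1·-1^1 = -1.
(a,b)_11: α=3, u≡1; β=0, v≡2 (mod 11); (1|11)=+1, (2|11)=-1; sign (−1)^0·+1^0·-1^3 = -1.
(a,b)_3: α=3, u≡2; β=2, v≡2 (mod 3); (2|3)=-1, (2|3)=-1; sign (−1)^0·-1^2·-1^3 = -1.
(a,b)_∞: sgn(-1155)=−, sgn(35)=+, so +1.
(a,b)_13: α=0, u≡8; β=-2, v≡10 (mod 13); (8|13)=-1, (10|13)=+1; sign (−1)^0·-1^-2·+1^0 = +1.
(a,b)_23: α=2, u≡13; β=0, v≡13 (mod 23); (13|23)=+1, (13|23)=+1; sign (−1)^0·+1^0·+1^2 = +1.
(a,b)_2: α=20, β=6; u≡5, v≡3 (mod 8); ε(u)ε(v)=0·1, αω(v)=20·1, βω(u)=6·1; sum ≡ 0  ⇒  +1.
|Ram(-1155, 35)| = 4, even; anisotropic at {3, 5, 7, 11}.

[3, 5, 7, 11]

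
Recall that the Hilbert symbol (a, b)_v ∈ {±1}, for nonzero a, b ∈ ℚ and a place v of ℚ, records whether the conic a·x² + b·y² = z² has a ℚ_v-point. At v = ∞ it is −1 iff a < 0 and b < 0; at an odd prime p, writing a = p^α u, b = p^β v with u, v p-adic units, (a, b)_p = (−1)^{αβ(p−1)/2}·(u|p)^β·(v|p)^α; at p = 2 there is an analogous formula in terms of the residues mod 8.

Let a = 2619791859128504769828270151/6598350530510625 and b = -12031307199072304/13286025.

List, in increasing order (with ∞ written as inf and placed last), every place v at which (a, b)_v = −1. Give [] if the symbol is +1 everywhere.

(a, b) ≡ (384047, -19) mod (ℚ^×)²; places V = {2, 3, 5, 7, 11, 13, 17, 19, 23, 29, 37, 41, 47, ∞}.
(a,b)_7: α=2, u≡3; β=0, v≡1 (mod 7); (3|7)=-1, (1|7)=+1; sign (−1)^0·-1^0·+1^2 = +1.
(a,b)_37: α=4, u≡19; β=2, v≡17 (mod 37); (19|37)=-1, (17|37)=-1; sign (−1)^0·-1^2·-1^4 = +1.
(a,b)_19: α=3, u≡1; β=1, v≡18 (mod 19); (1|19)=+1, (18|19)=-1; sign (−1)^1·+1^1·-1^3 = +1.
(a,b)_11: α=4, u≡9; β=2, v≡5 (mod 11); (9|11)=+1, (5|11)=+1; sign (−1)^0·+1^2·+1^4 = +1.
(a,b)_13: α=2, u≡9; β=2, v≡7 (mod 13); (9|13)=+1, (7|13)=-1; sign (−1)^0·+1^2·-1^2 = +1.
(a,b)_2: α=0, β=4; u≡7, v≡5 (mod 8); ε(u)ε(v)=1·0, αω(v)=0·1, βω(u)=4·0; sum ≡ 0  ⇒  +1.
(a,b)_41: α=3, u≡17; β=2, v≡3 (mod 41); (17|41)=-1, (3|41)=-1; sign (−1)^0·-1^2·-1^3 = -1.
(a,b)_29: α=3, u≡21; β=2, v≡2 (mod 29); (21|29)=-1, (2|29)=-1; sign (−1)^0·-1^2·-1^3 = -1.
(a,b)_∞: sgn(384047)=+, sgn(-19)=−, so +1.
(a,b)_23: α=-2, u≡16; β=0, v≡9 (mod 23); (16|23)=+1, (9|23)=+1; sign (−1)^0·+1^0·+1^-2 = +1.
(a,b)_17: α=-1, u≡8; β=0, v≡1 (mod 17); (8|17)=+1, (1|17)=+1; sign (−1)^0·+1^0·+1^-1 = +1.
(a,b)_47: α=-2, u≡15; β=0, v≡16 (mod 47); (15|47)=-1, (16|47)=+1; sign (−1)^0·-1^0·+1^-2 = +1.
(a,b)_3: α=-12, u≡2; β=-12, v≡2 (mod 3); (2|3)=-1, (2|3)=-1; sign (−1)^0·-1^-12·-1^-12 = +1.
(a,b)_5: α=-4, u≡3; β=-2, v≡1 (mod 5); (3|5)=-1, (1|5)=+1; sign (−1)^0·-1^-2·+1^-4 = +1.
|Ram(384047, -19)| = 2, even; anisotropic at {29, 41}.

[29, 41]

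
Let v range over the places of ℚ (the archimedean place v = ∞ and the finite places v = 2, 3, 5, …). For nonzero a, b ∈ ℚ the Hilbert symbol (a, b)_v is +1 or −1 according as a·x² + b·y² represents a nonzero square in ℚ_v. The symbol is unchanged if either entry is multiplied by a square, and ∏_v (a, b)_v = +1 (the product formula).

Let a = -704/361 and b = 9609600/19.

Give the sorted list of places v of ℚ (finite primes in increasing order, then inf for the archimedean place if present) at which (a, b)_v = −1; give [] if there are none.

[2, 7, 13, 19]

Mod squares: a ≡ -11, b ≡ 114114. Check v ∈ {∞, 2, 3, 5, 7, 11, 13, 19}.
v=11: a=11^1·(≡10), b=11^1·(≡3) mod 11; (10|11)=-1, (3|11)=+1; (−1)^{1·1·5}·(-1)^1·(+1)^1 = +1.
v=3: a=3^0·(≡1), b=3^1·(≡1) mod 3; (1|3)=+1, (1|3)=+1; (−1)^{0·1·1}·(+1)^1·(+1)^0 = +1.
v=13: a=13^0·(≡5), b=13^1·(≡12) mod 13; (5|13)=-1, (12|13)=+1; (−1)^{0·1·6}·(-1)^1·(+1)^0 = -1.
v=∞: -11 < 0 and 114114 > 0  ⇒  (a,b)_∞ = +1.
v=19: a=19^-2·(≡18), b=19^-1·(≡8) mod 19; (18|19)=-1, (8|19)=-1; (−1)^{-2·-1·9}·(-1)^-1·(-1)^-2 = -1.
v=5: a=5^0·(≡1), b=5^2·(≡1) mod 5; (1|5)=+1, (1|5)=+1; (−1)^{0·2·2}·(+1)^2·(+1)^0 = +1.
v=7: a=7^0·(≡6), b=7^1·(≡6) mod 7; (6|7)=-1, (6|7)=-1; (−1)^{0·1·3}·(-1)^1·(-1)^0 = -1.
v=2: v_2(a)=6, v_2(b)=7; units ≡ 5, 1 (mod 8); ε·ε+αω+βω = 0·0+6·0+7·1 ≡ 1  ⇒  (a,b)_2 = -1.
Ram(-11, 114114) = {2, 7, 13, 19}; no ℚ_2-point on the conic.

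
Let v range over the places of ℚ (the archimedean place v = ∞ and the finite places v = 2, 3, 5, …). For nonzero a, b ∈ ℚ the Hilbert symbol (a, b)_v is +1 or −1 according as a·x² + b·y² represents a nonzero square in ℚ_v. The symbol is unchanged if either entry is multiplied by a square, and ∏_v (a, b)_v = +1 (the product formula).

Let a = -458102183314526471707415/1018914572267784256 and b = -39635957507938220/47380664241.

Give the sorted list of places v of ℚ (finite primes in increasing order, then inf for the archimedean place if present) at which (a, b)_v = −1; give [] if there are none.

Mod squares: a ≡ -39215, b ≡ -155. Check v ∈ {∞, 2, 3, 5, 11, 13, 17, 23, 31, 37, 43, 47, 53}.
v=13: a=13^8·(≡8), b=13^4·(≡12) mod 13; (8|13)=-1, (12|13)=+1; (−1)^{8·4·6}·(-1)^4·(+1)^8 = +1.
v=47: a=47^-2·(≡39), b=47^0·(≡39) mod 47; (39|47)=-1, (39|47)=-1; (−1)^{-2·0·23}·(-1)^0·(-1)^-2 = +1.
v=23: a=23^3·(≡11), b=23^2·(≡6) mod 23; (11|23)=-1, (6|23)=+1; (−1)^{3·2·11}·(-1)^2·(+1)^3 = +1.
v=5: a=5^1·(≡2), b=5^1·(≡1) mod 5; (2|5)=-1, (1|5)=+1; (−1)^{1·1·2}·(-1)^1·(+1)^1 = -1.
v=3: a=3^0·(≡1), b=3^-2·(≡1) mod 3; (1|3)=+1, (1|3)=+1; (−1)^{0·-2·1}·(+1)^-2·(+1)^0 = +1.
v=53: a=53^-2·(≡22), b=53^-2·(≡28) mod 53; (22|53)=-1, (28|53)=+1; (−1)^{-2·-2·26}·(-1)^-2·(+1)^-2 = +1.
v=17: a=17^0·(≡4), b=17^2·(≡8) mod 17; (4|17)=+1, (8|17)=+1; (−1)^{0·2·8}·(+1)^2·(+1)^0 = +1.
v=2: v_2(a)=-6, v_2(b)=2; units ≡ 1, 5 (mod 8); ε·ε+αω+βω = 0·0+-6·1+2·0 ≡ 0  ⇒  (a,b)_2 = +1.
v=11: a=11^5·(≡7), b=11^4·(≡8) mod 11; (7|11)=-1, (8|11)=-1; (−1)^{5·4·5}·(-1)^4·(-1)^5 = -1.
v=37: a=37^-6·(≡2), b=37^-4·(≡33) mod 37; (2|37)=-1, (33|37)=+1; (−1)^{-6·-4·18}·(-1)^-4·(+1)^-6 = +1.
v=31: a=31^1·(≡22), b=31^1·(≡3) mod 31; (22|31)=-1, (3|31)=-1; (−1)^{1·1·15}·(-1)^1·(-1)^1 = -1.
v=43: a=43^2·(≡31), b=43^0·(≡14) mod 43; (31|43)=+1, (14|43)=+1; (−1)^{2·0·21}·(+1)^0·(+1)^2 = +1.
v=∞: -39215 < 0 and -155 < 0  ⇒  (a,b)_∞ = -1.
Ram(-39215, -155) = {5, 11, 31, ∞}; no ℚ_5-point on the conic.

[5, 11, 31, inf]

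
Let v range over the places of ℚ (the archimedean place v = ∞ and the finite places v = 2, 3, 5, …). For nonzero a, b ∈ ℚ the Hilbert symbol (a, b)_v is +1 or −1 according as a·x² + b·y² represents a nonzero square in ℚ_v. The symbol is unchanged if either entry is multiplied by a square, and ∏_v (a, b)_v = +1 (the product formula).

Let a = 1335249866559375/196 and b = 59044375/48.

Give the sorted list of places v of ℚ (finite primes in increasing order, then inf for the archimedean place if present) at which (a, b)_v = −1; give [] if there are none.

[5, 31]

(a, b) ≡ (4495, 1677) mod (ℚ^×)²; places V = {2, 3, 5, 7, 13, 29, 31, 43, ∞}.
(a,b)_7: α=-2, u≡1; β=0, v≡2 (mod 7); (1|7)=+1, (2|7)=+1; sign (−1)^0·+1^0·+1^-2 = +1.
(a,b)_29: α=1, u≡11; β=0, v≡6 (mod 29); (11|29)=-1, (6|29)=+1; sign (−1)^0·-1^0·+1^1 = +1.
(a,b)_3: α=2, u≡1; β=-1, v≡1 (mod 3); (1|3)=+1, (1|3)=+1; sign (−1)^0·+1^-1·+1^2 = +1.
(a,b)_∞: sgn(4495)=+, sgn(1677)=+, so +1.
(a,b)_13: α=4, u≡10; β=3, v≡12 (mod 13); (10|13)=+1, (12|13)=+1; sign (−1)^0·+1^3·+1^4 = +1.
(a,b)_2: α=-2, β=-4; u≡7, v≡5 (mod 8); ε(u)ε(v)=1·0, αω(v)=-2·1, βω(u)=-4·0; sum ≡ 0  ⇒  +1.
(a,b)_5: α=5, u≡4; β=4, v≡2 (mod 5); (4|5)=+1, (2|5)=-1; sign (−1)^0·+1^4·-1^5 = -1.
(a,b)_43: α=2, u≡17; β=1, v≡27 (mod 43); (17|43)=+1, (27|43)=-1; sign (−1)^0·+1^1·-1^2 = +1.
(a,b)_31: α=1, u≡21; β=0, v≡26 (mod 31); (21|31)=-1, (26|31)=-1; sign (−1)^0·-1^0·-1^1 = -1.
Ram(4495, 1677) = {5, 31}; no ℚ_5-point on the conic.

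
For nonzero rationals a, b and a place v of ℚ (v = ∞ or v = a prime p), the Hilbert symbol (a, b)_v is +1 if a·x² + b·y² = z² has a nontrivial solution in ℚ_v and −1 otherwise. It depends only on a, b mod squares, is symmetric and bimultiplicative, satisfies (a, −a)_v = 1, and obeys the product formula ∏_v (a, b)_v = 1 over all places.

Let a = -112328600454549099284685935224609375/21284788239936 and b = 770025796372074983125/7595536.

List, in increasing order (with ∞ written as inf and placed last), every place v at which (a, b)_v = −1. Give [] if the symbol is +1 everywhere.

Mod squares: a ≡ -873103, b ≡ 37. Check v ∈ {∞, 2, 3, 5, 7, 11, 13, 17, 19, 23, 29, 31, 37, 53}.
v=23: a=23^3·(≡9), b=23^2·(≡15) mod 23; (9|23)=+1, (15|23)=-1; (−1)^{3·2·11}·(+1)^2·(-1)^3 = -1.
v=7: a=7^3·(≡4), b=7^2·(≡2) mod 7; (4|7)=+1, (2|7)=+1; (−1)^{3·2·3}·(+1)^2·(+1)^3 = +1.
v=31: a=31^-2·(≡12), b=31^0·(≡30) mod 31; (12|31)=-1, (30|31)=-1; (−1)^{-2·0·15}·(-1)^0·(-1)^-2 = +1.
v=17: a=17^5·(≡1), b=17^2·(≡6) mod 17; (1|17)=+1, (6|17)=-1; (−1)^{5·2·8}·(+1)^2·(-1)^5 = -1.
v=2: v_2(a)=-6, v_2(b)=-4; units ≡ 1, 5 (mod 8); ε·ε+αω+βω = 0·0+-6·1+-4·0 ≡ 0  ⇒  (a,b)_2 = +1.
v=37: a=37^2·(≡24), b=37^1·(≡4) mod 37; (24|37)=-1, (4|37)=+1; (−1)^{2·1·18}·(-1)^1·(+1)^2 = -1.
v=∞: -873103 < 0 and 37 > 0  ⇒  (a,b)_∞ = +1.
v=3: a=3^-6·(≡2), b=3^0·(≡1) mod 3; (2|3)=-1, (1|3)=+1; (−1)^{-6·0·1}·(-1)^0·(+1)^-6 = +1.
v=19: a=19^2·(≡17), b=19^2·(≡15) mod 19; (17|19)=+1, (15|19)=-1; (−1)^{2·2·9}·(+1)^2·(-1)^2 = +1.
v=13: a=13^-2·(≡1), b=13^-2·(≡7) mod 13; (1|13)=+1, (7|13)=-1; (−1)^{-2·-2·6}·(+1)^-2·(-1)^-2 = +1.
v=53: a=53^-2·(≡32), b=53^-2·(≡7) mod 53; (32|53)=-1, (7|53)=+1; (−1)^{-2·-2·26}·(-1)^-2·(+1)^-2 = +1.
v=11: a=11^5·(≡4), b=11^4·(≡4) mod 11; (4|11)=+1, (4|11)=+1; (−1)^{5·4·5}·(+1)^4·(+1)^5 = +1.
v=5: a=5^10·(≡3), b=5^4·(≡3) mod 5; (3|5)=-1, (3|5)=-1; (−1)^{10·4·2}·(-1)^4·(-1)^10 = +1.
v=29: a=29^3·(≡13), b=29^2·(≡12) mod 29; (13|29)=+1, (12|29)=-1; (−1)^{3·2·14}·(+1)^2·(-1)^3 = -1.
|Ram(-873103, 37)| = 4, even; anisotropic at {17, 23, 29, 37}.

[17, 23, 29, 37]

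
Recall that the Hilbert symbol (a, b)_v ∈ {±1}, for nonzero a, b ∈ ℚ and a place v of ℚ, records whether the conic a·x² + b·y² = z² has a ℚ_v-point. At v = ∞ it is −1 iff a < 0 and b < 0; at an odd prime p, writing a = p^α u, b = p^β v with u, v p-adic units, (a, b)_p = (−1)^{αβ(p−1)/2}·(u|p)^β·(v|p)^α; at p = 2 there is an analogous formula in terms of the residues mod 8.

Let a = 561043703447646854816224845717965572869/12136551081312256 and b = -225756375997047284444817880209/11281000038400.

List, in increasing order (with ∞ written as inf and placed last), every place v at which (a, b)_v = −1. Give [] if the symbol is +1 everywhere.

Mod squares: a ≡ 21, b ≡ -15249. Check v ∈ {∞, 2, 3, 5, 7, 13, 17, 19, 23, 29, 41, 53}.
v=17: a=17^4·(≡8), b=17^3·(≡13) mod 17; (8|17)=+1, (13|17)=+1; (−1)^{4·3·8}·(+1)^3·(+1)^4 = +1.
v=2: v_2(a)=-32, v_2(b)=-28; units ≡ 5, 7 (mod 8); ε·ε+αω+βω = 0·1+-32·0+-28·1 ≡ 0  ⇒  (a,b)_2 = +1.
v=19: a=19^2·(≡2), b=19^2·(≡8) mod 19; (2|19)=-1, (8|19)=-1; (−1)^{2·2·9}·(-1)^2·(-1)^2 = +1.
v=7: a=7^7·(≡6), b=7^4·(≡1) mod 7; (6|7)=-1, (1|7)=+1; (−1)^{7·4·3}·(-1)^4·(+1)^7 = +1.
v=13: a=13^4·(≡11), b=13^3·(≡3) mod 13; (11|13)=-1, (3|13)=+1; (−1)^{4·3·6}·(-1)^3·(+1)^4 = -1.
v=3: a=3^3·(≡1), b=3^1·(≡2) mod 3; (1|3)=+1, (2|3)=-1; (−1)^{3·1·1}·(+1)^1·(-1)^3 = +1.
v=∞: 21 > 0 and -15249 < 0  ⇒  (a,b)_∞ = +1.
v=29: a=29^4·(≡17), b=29^2·(≡23) mod 29; (17|29)=-1, (23|29)=+1; (−1)^{4·2·14}·(-1)^2·(+1)^4 = +1.
v=41: a=41^-4·(≡31), b=41^-2·(≡22) mod 41; (31|41)=+1, (22|41)=-1; (−1)^{-4·-2·20}·(+1)^-2·(-1)^-4 = +1.
v=53: a=53^0·(≡41), b=53^2·(≡15) mod 53; (41|53)=-1, (15|53)=+1; (−1)^{0·2·26}·(-1)^2·(+1)^0 = +1.
v=23: a=23^10·(≡21), b=23^7·(≡18) mod 23; (21|23)=-1, (18|23)=+1; (−1)^{10·7·11}·(-1)^7·(+1)^10 = -1.
v=5: a=5^0·(≡4), b=5^-2·(≡1) mod 5; (4|5)=+1, (1|5)=+1; (−1)^{0·-2·2}·(+1)^-2·(+1)^0 = +1.
Ram(21, -15249) = {13, 23}; no ℚ_13-point on the conic.

[13, 23]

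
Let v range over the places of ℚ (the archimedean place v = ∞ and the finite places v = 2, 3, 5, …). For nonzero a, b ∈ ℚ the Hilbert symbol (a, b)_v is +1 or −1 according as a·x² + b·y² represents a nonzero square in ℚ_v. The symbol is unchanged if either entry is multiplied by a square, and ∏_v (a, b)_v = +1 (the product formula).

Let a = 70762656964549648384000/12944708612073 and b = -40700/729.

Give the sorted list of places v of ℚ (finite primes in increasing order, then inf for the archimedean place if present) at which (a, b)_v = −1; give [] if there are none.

Mod squares: a ≡ 128945, b ≡ -407. Check v ∈ {∞, 2, 3, 5, 7, 11, 13, 17, 19, 37, 41}.
v=41: a=41^3·(≡11), b=41^0·(≡35) mod 41; (11|41)=-1, (35|41)=-1; (−1)^{3·0·20}·(-1)^0·(-1)^3 = -1.
v=7: a=7^-2·(≡6), b=7^0·(≡5) mod 7; (6|7)=-1, (5|7)=-1; (−1)^{-2·0·3}·(-1)^0·(-1)^-2 = +1.
v=3: a=3^-16·(≡2), b=3^-6·(≡1) mod 3; (2|3)=-1, (1|3)=+1; (−1)^{-16·-6·1}·(-1)^-6·(+1)^-16 = +1.
v=∞: 128945 > 0 and -407 < 0  ⇒  (a,b)_∞ = +1.
v=2: v_2(a)=16, v_2(b)=2; units ≡ 1, 1 (mod 8); ε·ε+αω+βω = 0·0+16·0+2·0 ≡ 0  ⇒  (a,b)_2 = +1.
v=13: a=13^2·(≡5), b=13^0·(≡3) mod 13; (5|13)=-1, (3|13)=+1; (−1)^{2·0·6}·(-1)^0·(+1)^2 = +1.
v=5: a=5^3·(≡4), b=5^2·(≡3) mod 5; (4|5)=+1, (3|5)=-1; (−1)^{3·2·2}·(+1)^2·(-1)^3 = -1.
v=19: a=19^-2·(≡11), b=19^0·(≡16) mod 19; (11|19)=+1, (16|19)=+1; (−1)^{-2·0·9}·(+1)^0·(+1)^-2 = +1.
v=37: a=37^3·(≡1), b=37^1·(≡26) mod 37; (1|37)=+1, (26|37)=+1; (−1)^{3·1·18}·(+1)^1·(+1)^3 = +1.
v=17: a=17^-1·(≡5), b=17^0·(≡1) mod 17; (5|17)=-1, (1|17)=+1; (−1)^{-1·0·8}·(-1)^0·(+1)^-1 = +1.
v=11: a=11^4·(≡3), b=11^1·(≡6) mod 11; (3|11)=+1, (6|11)=-1; (−1)^{4·1·5}·(+1)^1·(-1)^4 = +1.
Ram(128945, -407) = {5, 41}; no ℚ_5-point on the conic.

[5, 41]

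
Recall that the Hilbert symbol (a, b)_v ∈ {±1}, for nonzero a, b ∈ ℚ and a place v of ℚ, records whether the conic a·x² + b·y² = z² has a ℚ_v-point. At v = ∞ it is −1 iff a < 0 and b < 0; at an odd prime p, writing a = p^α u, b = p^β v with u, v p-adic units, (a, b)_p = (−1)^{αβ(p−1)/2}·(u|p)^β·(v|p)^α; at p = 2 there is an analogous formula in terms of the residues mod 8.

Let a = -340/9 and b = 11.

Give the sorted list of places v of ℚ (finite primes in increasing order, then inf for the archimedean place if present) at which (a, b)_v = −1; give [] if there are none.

Mod squares: a ≡ -85, b ≡ 11. Check v ∈ {∞, 2, 3, 5, 11, 17}.
v=2: v_2(a)=2, v_2(b)=0; units ≡ 3, 3 (mod 8); ε·ε+αω+βω = 1·1+2·1+0·1 ≡ 1  ⇒  (a,b)_2 = -1.
v=11: a=11^0·(≡5), b=11^1·(≡1) mod 11; (5|11)=+1, (1|11)=+1; (−1)^{0·1·5}·(+1)^1·(+1)^0 = +1.
v=5: a=5^1·(≡3), b=5^0·(≡1) mod 5; (3|5)=-1, (1|5)=+1; (−1)^{1·0·2}·(-1)^0·(+1)^1 = +1.
v=3: a=3^-2·(≡2), b=3^0·(≡2) mod 3; (2|3)=-1, (2|3)=-1; (−1)^{-2·0·1}·(-1)^0·(-1)^-2 = +1.
v=17: a=17^1·(≡11), b=17^0·(≡11) mod 17; (11|17)=-1, (11|17)=-1; (−1)^{1·0·8}·(-1)^0·(-1)^1 = -1.
v=∞: -85 < 0 and 11 > 0  ⇒  (a,b)_∞ = +1.
|Ram(-85, 11)| = 2, even; anisotropic at {2, 17}.

[2, 17]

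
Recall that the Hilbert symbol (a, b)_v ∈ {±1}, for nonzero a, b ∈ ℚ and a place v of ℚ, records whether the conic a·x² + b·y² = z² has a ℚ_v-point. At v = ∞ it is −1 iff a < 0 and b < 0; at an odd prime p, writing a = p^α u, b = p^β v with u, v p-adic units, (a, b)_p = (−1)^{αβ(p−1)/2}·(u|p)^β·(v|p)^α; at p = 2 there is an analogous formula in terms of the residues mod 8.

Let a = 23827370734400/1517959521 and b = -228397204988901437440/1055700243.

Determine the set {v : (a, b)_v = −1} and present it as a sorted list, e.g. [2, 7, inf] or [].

[3, 17, 29, 31]

(a, b) ≡ (29, -7905) mod (ℚ^×)²; places V = {2, 3, 5, 7, 13, 17, 29, 31, 37, 43, ∞}.
(a,b)_7: α=0, u≡2; β=2, v≡3 (mod 7); (2|7)=+1, (3|7)=-1; sign (−1)^0·+1^2·-1^0 = +1.
(a,b)_2: α=6, β=12; u≡5, v≡7 (mod 8); ε(u)ε(v)=0·1, αω(v)=6·0, βω(u)=12·1; sum ≡ 0  ⇒  +1.
(a,b)_5: α=2, u≡1; β=1, v≡4 (mod 5); (1|5)=+1, (4|5)=+1; sign (−1)^0·+1^1·+1^2 = +1.
(a,b)_29: α=1, u≡9; β=2, v≡27 (mod 29); (9|29)=+1, (27|29)=-1; sign (−1)^0·+1^2·-1^1 = -1.
(a,b)_3: α=-8, u≡2; β=-3, v≡2 (mod 3); (2|3)=-1, (2|3)=-1; sign (−1)^0·-1^-3·-1^-8 = -1.
(a,b)_13: α=-2, u≡9; β=-4, v≡9 (mod 13); (9|13)=+1, (9|13)=+1; sign (−1)^0·+1^-4·+1^-2 = +1.
(a,b)_∞: sgn(29)=+, sgn(-7905)=−, so +1.
(a,b)_31: α=2, u≡30; β=3, v≡21 (mod 31); (30|31)=-1, (21|31)=-1; sign (−1)^0·-1^3·-1^2 = -1.
(a,b)_43: α=2, u≡26; β=2, v≡28 (mod 43); (26|43)=-1, (28|43)=-1; sign (−1)^0·-1^2·-1^2 = +1.
(a,b)_37: α=-2, u≡2; β=-2, v≡22 (mod 37); (2|37)=-1, (22|37)=-1; sign (−1)^0·-1^-2·-1^-2 = +1.
(a,b)_17: α=2, u≡6; β=3, v≡6 (mod 17); (6|17)=-1, (6|17)=-1; sign (−1)^0·-1^3·-1^2 = -1.
Ram(29, -7905) = {3, 17, 29, 31}; no ℚ_3-point on the conic.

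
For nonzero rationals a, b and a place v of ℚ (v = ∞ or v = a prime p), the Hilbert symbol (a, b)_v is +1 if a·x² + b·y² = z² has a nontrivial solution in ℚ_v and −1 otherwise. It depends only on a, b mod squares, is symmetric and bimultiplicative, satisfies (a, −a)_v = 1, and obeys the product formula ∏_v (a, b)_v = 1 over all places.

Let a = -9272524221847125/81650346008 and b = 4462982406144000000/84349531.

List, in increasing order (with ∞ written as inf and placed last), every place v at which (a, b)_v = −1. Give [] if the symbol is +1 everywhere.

Mod squares: a ≡ -3230, b ≡ 646. Check v ∈ {∞, 2, 3, 5, 7, 11, 17, 19, 37, 41, 43}.
v=7: a=7^-4·(≡2), b=7^-4·(≡2) mod 7; (2|7)=+1, (2|7)=+1; (−1)^{-4·-4·3}·(+1)^-4·(+1)^-4 = +1.
v=19: a=19^-1·(≡9), b=19^-1·(≡12) mod 19; (9|19)=+1, (12|19)=-1; (−1)^{-1·-1·9}·(+1)^-1·(-1)^-1 = +1.
v=5: a=5^3·(≡1), b=5^6·(≡1) mod 5; (1|5)=+1, (1|5)=+1; (−1)^{3·6·2}·(+1)^6·(+1)^3 = +1.
v=11: a=11^-2·(≡5), b=11^0·(≡10) mod 11; (5|11)=+1, (10|11)=-1; (−1)^{-2·0·5}·(+1)^0·(-1)^-2 = +1.
v=41: a=41^2·(≡31), b=41^0·(≡37) mod 41; (31|41)=+1, (37|41)=+1; (−1)^{2·0·20}·(+1)^0·(+1)^2 = +1.
v=∞: -3230 < 0 and 646 > 0  ⇒  (a,b)_∞ = +1.
v=2: v_2(a)=-3, v_2(b)=19; units ≡ 1, 3 (mod 8); ε·ε+αω+βω = 0·1+-3·1+19·0 ≡ 1  ⇒  (a,b)_2 = -1.
v=3: a=3^8·(≡1), b=3^4·(≡1) mod 3; (1|3)=+1, (1|3)=+1; (−1)^{8·4·1}·(+1)^4·(+1)^8 = +1.
v=37: a=37^2·(≡16), b=37^2·(≡24) mod 37; (16|37)=+1, (24|37)=-1; (−1)^{2·2·18}·(+1)^2·(-1)^2 = +1.
v=43: a=43^-2·(≡6), b=43^-2·(≡41) mod 43; (6|43)=+1, (41|43)=+1; (−1)^{-2·-2·21}·(+1)^-2·(+1)^-2 = +1.
v=17: a=17^3·(≡3), b=17^3·(≡1) mod 17; (3|17)=-1, (1|17)=+1; (−1)^{3·3·8}·(-1)^3·(+1)^3 = -1.
(-3230, 646 / ℚ) ramifies at {2, 17}: a division algebra.

[2, 17]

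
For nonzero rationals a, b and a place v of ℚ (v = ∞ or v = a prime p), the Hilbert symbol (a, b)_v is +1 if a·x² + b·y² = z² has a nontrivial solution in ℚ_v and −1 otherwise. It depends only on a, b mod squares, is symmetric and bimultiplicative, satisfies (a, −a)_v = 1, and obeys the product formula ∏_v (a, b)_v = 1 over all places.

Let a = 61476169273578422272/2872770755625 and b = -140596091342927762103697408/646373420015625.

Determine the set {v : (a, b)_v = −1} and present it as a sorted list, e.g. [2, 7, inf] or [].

(a, b) ≡ (13, -8398) mod (ℚ^×)²; places V = {2, 3, 5, 7, 13, 17, 19, 31, ∞}.
(a,b)_5: α=-4, u≡3; β=-6, v≡2 (mod 5); (3|5)=-1, (2|5)=-1; sign (−1)^0·-1^-6·-1^-4 = +1.
(a,b)_3: α=-14, u≡1; β=-16, v≡2 (mod 3); (1|3)=+1, (2|3)=-1; sign (−1)^0·+1^-16·-1^-14 = +1.
(a,b)_19: α=2, u≡14; β=3, v≡10 (mod 19); (14|19)=-1, (10|19)=-1; sign (−1)^0·-1^3·-1^2 = -1.
(a,b)_∞: sgn(13)=+, sgn(-8398)=−, so +1.
(a,b)_2: α=16, β=15; u≡5, v≡1 (mod 8); ε(u)ε(v)=0·0, αω(v)=16·0, βω(u)=15·1; sum ≡ 1  ⇒  -1.
(a,b)_13: α=3, u≡10; β=3, v≡10 (mod 13); (10|13)=+1, (10|13)=+1; sign (−1)^0·+1^3·+1^3 = +1.
(a,b)_7: α=2, u≡6; β=4, v≡1 (mod 7); (6|7)=-1, (1|7)=+1; sign (−1)^0·-1^4·+1^2 = +1.
(a,b)_17: α=6, u≡8; β=9, v≡4 (mod 17); (8|17)=+1, (4|17)=+1; sign (−1)^0·+1^9·+1^6 = +1.
(a,b)_31: α=-2, u≡29; β=-2, v≡29 (mod 31); (29|31)=-1, (29|31)=-1; sign (−1)^0·-1^-2·-1^-2 = +1.
Ram(13, -8398) = {2, 19}; no ℚ_2-point on the conic.

[2, 19]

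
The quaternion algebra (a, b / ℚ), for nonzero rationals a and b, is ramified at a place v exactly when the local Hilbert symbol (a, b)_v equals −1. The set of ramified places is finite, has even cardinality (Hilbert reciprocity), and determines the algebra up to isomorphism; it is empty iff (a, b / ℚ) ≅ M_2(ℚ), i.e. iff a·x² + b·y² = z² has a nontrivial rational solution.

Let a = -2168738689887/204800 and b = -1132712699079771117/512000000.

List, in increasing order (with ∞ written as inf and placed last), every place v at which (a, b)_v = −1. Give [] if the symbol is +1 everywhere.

Mod squares: a ≡ -9031726, b ≡ -7626. Check v ∈ {∞, 2, 3, 5, 7, 11, 17, 19, 31, 41}.
v=17: a=17^1·(≡14), b=17^2·(≡5) mod 17; (14|17)=-1, (5|17)=-1; (−1)^{1·2·8}·(-1)^2·(-1)^1 = -1.
v=31: a=31^1·(≡23), b=31^1·(≡5) mod 31; (23|31)=-1, (5|31)=+1; (−1)^{1·1·15}·(-1)^1·(+1)^1 = +1.
v=3: a=3^4·(≡2), b=3^5·(≡2) mod 3; (2|3)=-1, (2|3)=-1; (−1)^{4·5·1}·(-1)^5·(-1)^4 = -1.
v=2: v_2(a)=-13, v_2(b)=-15; units ≡ 1, 3 (mod 8); ε·ε+αω+βω = 0·1+-13·1+-15·0 ≡ 1  ⇒  (a,b)_2 = -1.
v=11: a=11^3·(≡2), b=11^4·(≡7) mod 11; (2|11)=-1, (7|11)=-1; (−1)^{3·4·5}·(-1)^4·(-1)^3 = -1.
v=5: a=5^-2·(≡4), b=5^-6·(≡1) mod 5; (4|5)=+1, (1|5)=+1; (−1)^{-2·-6·2}·(+1)^-6·(+1)^-2 = +1.
v=19: a=19^1·(≡11), b=19^2·(≡15) mod 19; (11|19)=+1, (15|19)=-1; (−1)^{1·2·9}·(+1)^2·(-1)^1 = -1.
v=41: a=41^1·(≡3), b=41^1·(≡24) mod 41; (3|41)=-1, (24|41)=-1; (−1)^{1·1·20}·(-1)^1·(-1)^1 = +1.
v=7: a=7^2·(≡5), b=7^4·(≡4) mod 7; (5|7)=-1, (4|7)=+1; (−1)^{2·4·3}·(-1)^4·(+1)^2 = +1.
v=∞: -9031726 < 0 and -7626 < 0  ⇒  (a,b)_∞ = -1.
Ram(-9031726, -7626) = {2, 3, 11, 17, 19, ∞}; no ℚ_2-point on the conic.

[2, 3, 11, 17, 19, inf]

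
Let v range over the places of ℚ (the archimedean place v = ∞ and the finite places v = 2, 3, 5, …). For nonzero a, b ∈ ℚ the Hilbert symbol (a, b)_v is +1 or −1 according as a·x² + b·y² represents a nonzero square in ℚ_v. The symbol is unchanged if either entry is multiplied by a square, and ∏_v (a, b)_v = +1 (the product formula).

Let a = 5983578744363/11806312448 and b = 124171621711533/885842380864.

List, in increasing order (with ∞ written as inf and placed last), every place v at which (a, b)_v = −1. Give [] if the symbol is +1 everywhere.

Mod squares: a ≡ 15686, b ≡ 253. Check v ∈ {∞, 2, 3, 7, 11, 23, 31}.
v=7: a=7^-8·(≡6), b=7^-12·(≡4) mod 7; (6|7)=-1, (4|7)=+1; (−1)^{-8·-12·3}·(-1)^-12·(+1)^-8 = +1.
v=11: a=11^3·(≡10), b=11^1·(≡1) mod 11; (10|11)=-1, (1|11)=+1; (−1)^{3·1·5}·(-1)^1·(+1)^3 = +1.
v=31: a=31^3·(≡16), b=31^4·(≡9) mod 31; (16|31)=+1, (9|31)=+1; (−1)^{3·4·15}·(+1)^4·(+1)^3 = +1.
v=3: a=3^8·(≡2), b=3^12·(≡1) mod 3; (2|3)=-1, (1|3)=+1; (−1)^{8·12·1}·(-1)^12·(+1)^8 = +1.
v=∞: 15686 > 0 and 253 > 0  ⇒  (a,b)_∞ = +1.
v=23: a=23^1·(≡14), b=23^1·(≡17) mod 23; (14|23)=-1, (17|23)=-1; (−1)^{1·1·11}·(-1)^1·(-1)^1 = -1.
v=2: v_2(a)=-11, v_2(b)=-6; units ≡ 3, 5 (mod 8); ε·ε+αω+βω = 1·0+-11·1+-6·1 ≡ 1  ⇒  (a,b)_2 = -1.
Ram(15686, 253) = {2, 23}; no ℚ_2-point on the conic.

[2, 23]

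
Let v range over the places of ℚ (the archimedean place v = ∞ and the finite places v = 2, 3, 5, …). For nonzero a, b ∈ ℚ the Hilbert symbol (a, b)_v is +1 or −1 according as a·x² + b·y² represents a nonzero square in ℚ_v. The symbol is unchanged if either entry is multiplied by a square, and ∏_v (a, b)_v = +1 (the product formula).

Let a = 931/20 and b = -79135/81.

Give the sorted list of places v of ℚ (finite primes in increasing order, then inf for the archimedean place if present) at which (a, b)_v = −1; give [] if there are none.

[5, 17]

(a, b) ≡ (95, -1615) mod (ℚ^×)²; places V = {2, 3, 5, 7, 17, 19, ∞}.
(a,b)_2: α=-2, β=0; u≡7, v≡1 (mod 8); ε(u)ε(v)=1·0, αω(v)=-2·0, βω(u)=0·0; sum ≡ 0  ⇒  +1.
(a,b)_19: α=1, u≡11; β=1, v≡3 (mod 19); (11|19)=+1, (3|19)=-1; sign (−1)^1·+1^1·-1^1 = +1.
(a,b)_17: α=0, u≡10; β=1, v≡12 (mod 17); (10|17)=-1, (12|17)=-1; sign (−1)^0·-1^1·-1^0 = -1.
(a,b)_5: α=-1, u≡4; β=1, v≡3 (mod 5); (4|5)=+1, (3|5)=-1; sign (−1)^0·+1^1·-1^-1 = -1.
(a,b)_7: α=2, u≡2; β=2, v≡4 (mod 7); (2|7)=+1, (4|7)=+1; sign (−1)^0·+1^2·+1^2 = +1.
(a,b)_3: α=0, u≡2; β=-4, v≡2 (mod 3); (2|3)=-1, (2|3)=-1; sign (−1)^0·-1^-4·-1^0 = +1.
(a,b)_∞: sgn(95)=+, sgn(-1615)=−, so +1.
Ram(95, -1615) = {5, 17}; no ℚ_5-point on the conic.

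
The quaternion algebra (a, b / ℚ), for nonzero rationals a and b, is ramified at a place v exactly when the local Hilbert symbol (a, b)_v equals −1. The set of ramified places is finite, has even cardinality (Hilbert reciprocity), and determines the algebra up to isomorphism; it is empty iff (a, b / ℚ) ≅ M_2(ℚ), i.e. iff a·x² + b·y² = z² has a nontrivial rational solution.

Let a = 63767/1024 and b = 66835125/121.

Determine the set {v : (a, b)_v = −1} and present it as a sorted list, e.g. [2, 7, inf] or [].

(a, b) ≡ (527, 33005) mod (ℚ^×)²; places V = {2, 3, 5, 7, 11, 17, 23, 31, 41, ∞}.
(a,b)_∞: sgn(527)=+, sgn(33005)=+, so +1.
(a,b)_31: α=1, u≡11; β=0, v≡23 (mod 31); (11|31)=-1, (23|31)=-1; sign (−1)^0·-1^0·-1^1 = -1.
(a,b)_5: α=0, u≡3; β=3, v≡1 (mod 5); (3|5)=-1, (1|5)=+1; sign (−1)^0·-1^3·+1^0 = -1.
(a,b)_41: α=0, u≡29; β=1, v≡38 (mod 41); (29|41)=-1, (38|41)=-1; sign (−1)^0·-1^1·-1^0 = -1.
(a,b)_7: α=0, u≡2; β=1, v≡4 (mod 7); (2|7)=+1, (4|7)=+1; sign (−1)^0·+1^1·+1^0 = +1.
(a,b)_11: α=2, u≡10; β=-2, v≡5 (mod 11); (10|11)=-1, (5|11)=+1; sign (−1)^0·-1^-2·+1^2 = +1.
(a,b)_3: α=0, u≡2; β=4, v≡2 (mod 3); (2|3)=-1, (2|3)=-1; sign (−1)^0·-1^4·-1^0 = +1.
(a,b)_2: α=-10, β=0; u≡7, v≡5 (mod 8); ε(u)ε(v)=1·0, αω(v)=-10·1, βω(u)=0·0; sum ≡ 0  ⇒  +1.
(a,b)_23: α=0, u≡22; β=1, v≡13 (mod 23); (22|23)=-1, (13|23)=+1; sign (−1)^0·-1^1·+1^0 = -1.
(a,b)_17: α=1, u≡7; β=0, v≡8 (mod 17); (7|17)=-1, (8|17)=+1; sign (−1)^0·-1^0·+1^1 = +1.
|Ram(527, 33005)| = 4, even; anisotropic at {5, 23, 31, 41}.

[5, 23, 31, 41]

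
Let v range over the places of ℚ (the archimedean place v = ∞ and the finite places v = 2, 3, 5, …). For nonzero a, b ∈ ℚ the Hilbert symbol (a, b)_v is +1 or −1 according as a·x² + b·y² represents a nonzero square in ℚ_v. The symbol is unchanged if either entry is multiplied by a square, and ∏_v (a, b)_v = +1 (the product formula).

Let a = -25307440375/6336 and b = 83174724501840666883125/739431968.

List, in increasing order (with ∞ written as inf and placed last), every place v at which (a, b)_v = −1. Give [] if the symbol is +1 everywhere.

[2, 11, 37, 53]

Mod squares: a ≡ -4637765, b ≡ 74. Check v ∈ {∞, 2, 3, 5, 7, 11, 17, 19, 23, 37, 43, 53}.
v=11: a=11^-1·(≡9), b=11^-2·(≡7) mod 11; (9|11)=+1, (7|11)=-1; (−1)^{-1·-2·5}·(+1)^-2·(-1)^-1 = -1.
v=19: a=19^0·(≡2), b=19^-2·(≡1) mod 19; (2|19)=-1, (1|19)=+1; (−1)^{0·-2·9}·(-1)^-2·(+1)^0 = +1.
v=3: a=3^-2·(≡1), b=3^6·(≡2) mod 3; (1|3)=+1, (2|3)=-1; (−1)^{-2·6·1}·(+1)^6·(-1)^-2 = +1.
v=37: a=37^1·(≡30), b=37^3·(≡19) mod 37; (30|37)=+1, (19|37)=-1; (−1)^{1·3·18}·(+1)^3·(-1)^1 = -1.
v=43: a=43^1·(≡26), b=43^2·(≡36) mod 43; (26|43)=-1, (36|43)=+1; (−1)^{1·2·21}·(-1)^2·(+1)^1 = +1.
v=5: a=5^3·(≡2), b=5^4·(≡1) mod 5; (2|5)=-1, (1|5)=+1; (−1)^{3·4·2}·(-1)^4·(+1)^3 = +1.
v=23: a=23^0·(≡3), b=23^-2·(≡5) mod 23; (3|23)=+1, (5|23)=-1; (−1)^{0·-2·11}·(+1)^-2·(-1)^0 = +1.
v=∞: -4637765 < 0 and 74 > 0  ⇒  (a,b)_∞ = +1.
v=17: a=17^0·(≡11), b=17^2·(≡7) mod 17; (11|17)=-1, (7|17)=-1; (−1)^{0·2·8}·(-1)^2·(-1)^0 = +1.
v=2: v_2(a)=-6, v_2(b)=-5; units ≡ 3, 5 (mod 8); ε·ε+αω+βω = 1·0+-6·1+-5·1 ≡ 1  ⇒  (a,b)_2 = -1.
v=7: a=7^4·(≡1), b=7^4·(≡4) mod 7; (1|7)=+1, (4|7)=+1; (−1)^{4·4·3}·(+1)^4·(+1)^4 = +1.
v=53: a=53^1·(≡48), b=53^2·(≡12) mod 53; (48|53)=-1, (12|53)=-1; (−1)^{1·2·26}·(-1)^2·(-1)^1 = -1.
Ram(-4637765, 74) = {2, 11, 37, 53}; no ℚ_2-point on the conic.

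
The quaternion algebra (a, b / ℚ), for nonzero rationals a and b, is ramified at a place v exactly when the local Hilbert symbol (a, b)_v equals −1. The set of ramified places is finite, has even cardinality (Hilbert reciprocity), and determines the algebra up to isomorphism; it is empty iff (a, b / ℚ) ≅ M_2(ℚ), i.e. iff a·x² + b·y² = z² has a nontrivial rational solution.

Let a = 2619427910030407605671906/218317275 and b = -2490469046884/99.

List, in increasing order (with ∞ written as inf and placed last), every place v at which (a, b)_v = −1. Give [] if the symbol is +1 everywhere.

(a, b) ≡ (1335334, -11) mod (ℚ^×)²; places V = {2, 3, 5, 7, 11, 13, 23, 29, ∞}.
(a,b)_13: α=5, u≡11; β=4, v≡11 (mod 13); (11|13)=-1, (11|13)=-1; sign (−1)^0·-1^4·-1^5 = -1.
(a,b)_7: α=5, u≡5; β=2, v≡5 (mod 7); (5|7)=-1, (5|7)=-1; sign (−1)^0·-1^2·-1^5 = -1.
(a,b)_11: α=-3, u≡3; β=-1, v≡8 (mod 11); (3|11)=+1, (8|11)=-1; sign (−1)^1·+1^-1·-1^-3 = +1.
(a,b)_29: α=7, u≡20; β=2, v≡3 (mod 29); (20|29)=+1, (3|29)=-1; sign (−1)^0·+1^2·-1^7 = -1.
(a,b)_∞: sgn(1335334)=+, sgn(-11)=−, so +1.
(a,b)_5: α=-2, u≡1; β=0, v≡4 (mod 5); (1|5)=+1, (4|5)=+1; sign (−1)^0·+1^0·+1^-2 = +1.
(a,b)_23: α=3, u≡4; β=2, v≡3 (mod 23); (4|23)=+1, (3|23)=+1; sign (−1)^0·+1^2·+1^3 = +1.
(a,b)_3: α=-8, u≡1; β=-2, v≡1 (mod 3); (1|3)=+1, (1|3)=+1; sign (−1)^0·+1^-2·+1^-8 = +1.
(a,b)_2: α=1, β=2; u≡3, v≡5 (mod 8); ε(u)ε(v)=1·0, αω(v)=1·1, βω(u)=2·1; sum ≡ 1  ⇒  -1.
Ram(1335334, -11) = {2, 7, 13, 29}; no ℚ_2-point on the conic.

[2, 7, 13, 29]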